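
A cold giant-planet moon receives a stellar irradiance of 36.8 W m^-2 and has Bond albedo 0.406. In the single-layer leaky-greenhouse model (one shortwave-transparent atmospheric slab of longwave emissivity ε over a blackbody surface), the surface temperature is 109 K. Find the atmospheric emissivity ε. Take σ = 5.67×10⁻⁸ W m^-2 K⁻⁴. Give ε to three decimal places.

0.634

First, T_e = [36.80·(1−0.406)/(4σ)]^(1/4) = 99.08 K.
T_s⁴ = T_e⁴·2/(2−ε) → ε = 2 − 2(T_e/T_s)⁴ = 2 − 2·(99.08/109)⁴ = 0.6344.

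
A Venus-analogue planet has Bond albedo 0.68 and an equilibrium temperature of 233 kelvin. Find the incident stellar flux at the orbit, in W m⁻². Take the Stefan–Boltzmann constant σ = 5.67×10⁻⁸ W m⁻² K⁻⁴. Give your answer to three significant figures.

From S(1−α)/4 = σT⁴: S = 4σT⁴/(1−α).
σT⁴ = 5.67×10⁻⁸·(233)⁴ = 167.1 W m⁻².
S = 4·167.1/0.32 = 2089 W m⁻².

2090 W m⁻²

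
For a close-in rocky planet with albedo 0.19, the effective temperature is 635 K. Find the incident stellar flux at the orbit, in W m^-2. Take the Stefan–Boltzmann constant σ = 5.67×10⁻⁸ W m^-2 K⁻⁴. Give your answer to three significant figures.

Invert the energy balance for S: S = 4σT⁴/(1−α).
The emitted flux is σT⁴ = 9219 W m^-2.
So S = 4×9219/(1−0.19) = 45530 W m^-2.

45500 W m^-2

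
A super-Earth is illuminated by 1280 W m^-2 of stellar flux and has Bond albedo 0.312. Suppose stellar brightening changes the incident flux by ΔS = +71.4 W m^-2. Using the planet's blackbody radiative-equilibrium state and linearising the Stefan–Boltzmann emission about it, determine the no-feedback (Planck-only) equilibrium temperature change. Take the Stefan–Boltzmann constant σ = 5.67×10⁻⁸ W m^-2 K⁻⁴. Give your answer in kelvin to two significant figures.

Unperturbed T_e = [1280·(1−0.312)/(4σ)]^¼ = 249.6 K.
Only a fraction (1−α) is absorbed and it's spread over 4πR², so ΔF = (1−α)ΔS/4 = 12.28 W m^-2.
Planck response: λ_P = 4σT_e³ = 4·5.67×10⁻⁸·(249.6)³ = 3.528 W m^-2/K.
So ΔT₀ = 12.28/3.528 = 3.48 K.

3.5 K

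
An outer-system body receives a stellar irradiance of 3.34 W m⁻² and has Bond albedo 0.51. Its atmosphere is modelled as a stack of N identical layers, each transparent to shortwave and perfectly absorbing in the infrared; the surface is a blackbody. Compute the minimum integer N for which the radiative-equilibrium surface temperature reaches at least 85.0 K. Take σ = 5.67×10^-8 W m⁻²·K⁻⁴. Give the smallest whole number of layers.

7

Top-of-atmosphere balance: σT_e⁴ = S(1−α)/4 = 0.4091 W m⁻² → T_e = 51.83 K.
T_s = (N+1)^(1/4)·T_e ≥ 85.0 K requires N+1 ≥ (T_s/T_e)⁴ = (85.0/51.83)⁴ = 7.234.
The minimum whole number is N = 7.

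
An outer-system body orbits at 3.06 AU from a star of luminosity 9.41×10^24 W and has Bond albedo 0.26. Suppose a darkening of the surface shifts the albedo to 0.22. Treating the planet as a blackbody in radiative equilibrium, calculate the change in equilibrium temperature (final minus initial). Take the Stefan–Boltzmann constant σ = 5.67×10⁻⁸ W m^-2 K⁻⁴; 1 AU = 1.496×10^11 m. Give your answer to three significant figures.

Orbital distance: d = 3.06 AU = 4.578×10^11 m.
S = L/(4πd²) = 3.573 W m^-2.
Before: T₁ = [3.573·0.74/(4σ)]^(1/4) = 58.43 K.
Final:   T₂ = [S(1−0.22)/(4σ)]^(1/4) = 59.21 K.
Change: 59.21 − 58.43 = 0.7741 K.

0.774 kelvin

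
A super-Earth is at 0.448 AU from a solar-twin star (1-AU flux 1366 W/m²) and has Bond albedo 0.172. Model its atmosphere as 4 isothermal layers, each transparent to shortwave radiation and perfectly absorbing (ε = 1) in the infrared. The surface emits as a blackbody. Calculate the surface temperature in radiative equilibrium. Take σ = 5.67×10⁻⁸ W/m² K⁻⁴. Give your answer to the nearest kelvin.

594 kelvin

Irradiance scales as 1/d², so S = 1366 W/m² × (1/0.448)² = 6806 W/m².
OLR = S(1−α)/4 = 1409 W/m²; the top layer radiates at T_e = 397.0 K.
For an N-layer opaque stack, T_s⁴ = (N+1)T_e⁴, hence T_s = (5)^(1/4)×397.0 K = 593.7 K.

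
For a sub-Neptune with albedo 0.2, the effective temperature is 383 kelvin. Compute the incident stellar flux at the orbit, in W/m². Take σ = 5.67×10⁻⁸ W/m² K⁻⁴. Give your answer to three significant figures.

From S(1−α)/4 = σT⁴: S = 4σT⁴/(1−α).
The emitted flux is σT⁴ = 1220 W/m².
So S = 4×1220/(1−0.2) = 6100 W/m².

6100 W/m²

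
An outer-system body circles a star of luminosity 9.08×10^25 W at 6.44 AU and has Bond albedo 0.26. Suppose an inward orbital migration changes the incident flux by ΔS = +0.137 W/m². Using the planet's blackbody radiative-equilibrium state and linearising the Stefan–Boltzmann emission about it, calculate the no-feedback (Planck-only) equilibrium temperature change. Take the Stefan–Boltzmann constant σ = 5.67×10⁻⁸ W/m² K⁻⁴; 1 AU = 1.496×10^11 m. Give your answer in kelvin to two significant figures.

Orbital distance: d = 6.44 AU = 9.634×10^11 m.
Flux at the orbit: S = L/(4πd²) = 9.08×10^25/(4π·(9.63×10^11)²) = 7.785 W/m².
The baseline emission temperature is T_e = 70.99 K.
TOA radiative forcing: ΔF = (1−α)ΔS/4 = 0.74·(+0.137)/4 = 0.02535 W/m².
Planck response: λ_P = 4σT_e³ = 4·5.67×10⁻⁸·(70.99)³ = 0.08115 W/m²/K.
Hence the no-feedback warming is ΔF/(4σT_e³) = 0.312 K.

0.31 K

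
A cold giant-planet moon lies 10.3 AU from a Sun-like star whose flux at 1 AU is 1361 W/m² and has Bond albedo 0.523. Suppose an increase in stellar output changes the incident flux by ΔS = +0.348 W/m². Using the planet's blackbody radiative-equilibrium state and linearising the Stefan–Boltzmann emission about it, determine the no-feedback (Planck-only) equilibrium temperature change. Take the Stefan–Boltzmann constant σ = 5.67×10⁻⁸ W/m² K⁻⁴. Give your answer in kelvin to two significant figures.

Irradiance scales as 1/d², so S = 1361 W/m² × (1/10.3)² = 12.83 W/m².
Reference equilibrium: T_e = [S(1−α)/(4σ)]^(1/4) = 72.07 K.
Only a fraction (1−α) is absorbed and it's spread over 4πR², so ΔF = (1−α)ΔS/4 = 0.04150 W/m².
Planck response: λ_P = 4σT_e³ = 4·5.67×10⁻⁸·(72.07)³ = 0.08491 W/m²/K.
So ΔT₀ = 0.04150/0.08491 = 0.489 K.

0.49 kelvin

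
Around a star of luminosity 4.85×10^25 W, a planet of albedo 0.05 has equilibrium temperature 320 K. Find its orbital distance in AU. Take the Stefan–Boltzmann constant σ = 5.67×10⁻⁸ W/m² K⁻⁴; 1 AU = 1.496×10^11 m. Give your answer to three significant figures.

0.262 AU

Required flux: S = 4σT⁴/(1−α) = 2503 W/m².
From L = 4πd²S, d = √(4.85×10^25/(4π·2503)) = 3.927×10^10 m = 0.2625 AU.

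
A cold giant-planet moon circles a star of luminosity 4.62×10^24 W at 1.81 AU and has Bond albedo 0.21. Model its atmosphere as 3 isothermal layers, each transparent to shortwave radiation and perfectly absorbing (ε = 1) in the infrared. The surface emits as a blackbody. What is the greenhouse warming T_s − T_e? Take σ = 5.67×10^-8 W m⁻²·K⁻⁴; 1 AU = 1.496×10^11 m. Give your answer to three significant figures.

26.8 kelvin

d = 1.81 × 1.496×10^11 m = 2.708×10^11 m.
Spreading L over a sphere of radius d: S = 4.62×10^24/(4π·2.71×10^11²) = 5.014 W m⁻².
The effective emission temperature is T_e = [S(1−α)/(4σ)]^¼ = 64.65 K.
T_s = (N+1)^(1/4)·T_e = 91.42 K.
Warming: T_s − T_e = 26.78 K.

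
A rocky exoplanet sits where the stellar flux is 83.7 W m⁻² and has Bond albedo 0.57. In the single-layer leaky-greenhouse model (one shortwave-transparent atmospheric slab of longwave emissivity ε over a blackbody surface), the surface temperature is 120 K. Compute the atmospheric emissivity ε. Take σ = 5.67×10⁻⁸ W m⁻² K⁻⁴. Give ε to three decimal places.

Effective temperature: T_e = [S(1−α)/(4σ)]^(1/4) = 112.2 K.
T_s⁴ = T_e⁴·2/(2−ε) → ε = 2 − 2(T_e/T_s)⁴ = 2 − 2·(112.2/120)⁴ = 0.4694.

0.469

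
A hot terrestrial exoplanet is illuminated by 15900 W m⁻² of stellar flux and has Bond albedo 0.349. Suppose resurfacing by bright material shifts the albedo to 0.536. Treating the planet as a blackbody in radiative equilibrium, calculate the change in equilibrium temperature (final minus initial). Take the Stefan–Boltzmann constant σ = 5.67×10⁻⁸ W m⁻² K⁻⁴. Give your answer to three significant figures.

Initial: T₁ = [S(1−0.349)/(4σ)]^(1/4) = 462.2 K.
With α = 0.536, T₂ = 424.7 K.
ΔT = T₂ − T₁ = -37.52 K.

-37.5 kelvin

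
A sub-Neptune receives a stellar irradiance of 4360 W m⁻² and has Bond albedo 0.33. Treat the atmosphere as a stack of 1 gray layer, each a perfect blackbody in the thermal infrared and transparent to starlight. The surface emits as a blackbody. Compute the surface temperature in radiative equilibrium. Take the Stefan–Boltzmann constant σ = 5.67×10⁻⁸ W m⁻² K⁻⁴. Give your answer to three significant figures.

401 kelvin

OLR = S(1−α)/4 = 730.3 W m⁻²; the top layer radiates at T_e = 336.9 K.
With N = 1 opaque layers, T_s = (N+1)^(1/4)·T_e = 2^(1/4)·336.9 = 400.6 K.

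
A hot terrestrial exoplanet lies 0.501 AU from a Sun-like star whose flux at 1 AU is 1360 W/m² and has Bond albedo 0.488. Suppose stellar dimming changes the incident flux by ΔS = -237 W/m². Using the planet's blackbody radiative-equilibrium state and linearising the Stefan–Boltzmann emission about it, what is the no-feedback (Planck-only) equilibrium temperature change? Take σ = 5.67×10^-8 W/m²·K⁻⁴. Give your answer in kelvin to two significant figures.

By the inverse-square law, S = 1360/0.501² = 5418 W/m².
The baseline emission temperature is T_e = 332.6 K.
TOA radiative forcing: ΔF = (1−α)ΔS/4 = 0.512·(-237)/4 = -30.34 W/m².
The Planck feedback parameter is 4σT_e³ = 8.342 W/m²/K.
ΔT₀ = ΔF/λ_P = -30.34/8.342 = -3.64 K.

-3.6 K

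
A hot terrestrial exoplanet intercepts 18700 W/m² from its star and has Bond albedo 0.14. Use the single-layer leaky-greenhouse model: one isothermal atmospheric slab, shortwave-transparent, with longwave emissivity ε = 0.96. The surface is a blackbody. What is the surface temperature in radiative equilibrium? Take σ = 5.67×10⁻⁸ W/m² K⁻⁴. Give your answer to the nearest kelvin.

Effective emission temperature (TOA balance): σT_e⁴ = S(1−α)/4 = 4020 W/m² → T_e = 516.0 K.
Surface balance with a leaky layer gives σT_s⁴ = σT_e⁴·2/(2−ε), so T_s = T_e·[2/(2−0.96)]^(1/4) = 607.7 K.

608 K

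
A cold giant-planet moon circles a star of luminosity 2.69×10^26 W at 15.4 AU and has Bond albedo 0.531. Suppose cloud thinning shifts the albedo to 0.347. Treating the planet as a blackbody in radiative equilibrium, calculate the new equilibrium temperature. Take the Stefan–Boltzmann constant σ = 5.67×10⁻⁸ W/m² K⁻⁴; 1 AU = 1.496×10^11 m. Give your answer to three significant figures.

58.4 K

Orbital distance: d = 15.4 AU = 2.304×10^12 m.
S = L/(4πd²) = 4.033 W/m².
T₂ = [S(1−α₂)/(4σ)]^(1/4) = [4.033·0.653/(4σ)]^(1/4) = 58.38 K.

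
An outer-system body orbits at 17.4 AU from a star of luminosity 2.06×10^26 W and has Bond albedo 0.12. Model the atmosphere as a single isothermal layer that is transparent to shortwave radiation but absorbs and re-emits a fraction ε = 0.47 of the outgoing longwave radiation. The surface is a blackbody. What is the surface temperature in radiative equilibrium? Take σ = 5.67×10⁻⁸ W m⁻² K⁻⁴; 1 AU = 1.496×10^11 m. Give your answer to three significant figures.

59.2 kelvin

d = 17.4 × 1.496×10^11 m = 2.603×10^12 m.
Spreading L over a sphere of radius d: S = 2.06×10^26/(4π·2.60×10^12²) = 2.419 W m⁻².
Effective emission temperature (TOA balance): σT_e⁴ = S(1−α)/4 = 0.5323 W m⁻² → T_e = 55.35 K.
For a single slab of emissivity ε, T_s⁴ = 2T_e⁴/(2−ε); thus T_s = 55.35·(1.307)^(1/4) = 59.19 K.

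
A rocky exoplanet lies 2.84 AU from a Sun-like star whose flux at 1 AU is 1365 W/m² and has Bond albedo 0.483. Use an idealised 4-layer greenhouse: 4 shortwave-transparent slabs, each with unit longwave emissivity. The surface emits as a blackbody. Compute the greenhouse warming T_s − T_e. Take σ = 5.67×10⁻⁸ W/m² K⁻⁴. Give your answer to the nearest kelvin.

69 K

Irradiance scales as 1/d², so S = 1365 W/m² × (1/2.84)² = 169.2 W/m².
Top-of-atmosphere balance: σT_e⁴ = S(1−α)/4 = 21.87 W/m² → T_e = 140.1 K.
T_s = (N+1)^(1/4)·T_e = 209.6 K.
So the greenhouse effect raises the surface by 209.6 − 140.1 = 69.42 K.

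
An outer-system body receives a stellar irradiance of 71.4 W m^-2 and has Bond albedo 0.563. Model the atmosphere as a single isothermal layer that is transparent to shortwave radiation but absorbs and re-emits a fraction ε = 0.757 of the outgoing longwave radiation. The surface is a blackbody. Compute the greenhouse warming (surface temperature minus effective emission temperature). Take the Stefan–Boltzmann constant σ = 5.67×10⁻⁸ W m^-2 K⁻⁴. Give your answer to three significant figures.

Effective emission temperature (TOA balance): σT_e⁴ = S(1−α)/4 = 7.800 W m^-2 → T_e = 108.3 K.
Surface balance with a leaky layer gives σT_s⁴ = σT_e⁴·2/(2−ε), so T_s = T_e·[2/(2−0.757)]^(1/4) = 122.0 K.
The atmosphere warms the surface by 13.67 K.

13.7 kelvin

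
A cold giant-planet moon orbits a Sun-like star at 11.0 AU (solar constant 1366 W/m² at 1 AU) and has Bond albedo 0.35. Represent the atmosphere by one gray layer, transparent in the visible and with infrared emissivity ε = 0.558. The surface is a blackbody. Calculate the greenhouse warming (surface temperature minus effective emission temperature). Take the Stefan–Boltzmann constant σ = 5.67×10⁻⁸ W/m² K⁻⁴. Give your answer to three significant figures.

6.43 kelvin

By the inverse-square law, S = 1366/11.0² = 11.29 W/m².
At the top of the atmosphere, σT_e⁴ = S(1−α)/4 = 1.835 W/m², giving T_e = 75.42 K.
The surface balance (absorbed SW + ε·downward IR = σT_s⁴) with T_a⁴ = T_s⁴/2 reduces to T_s = T_e·[2/(2−ε)]^¼ = 81.85 K.
Greenhouse warming: T_s − T_e = 6.427 K.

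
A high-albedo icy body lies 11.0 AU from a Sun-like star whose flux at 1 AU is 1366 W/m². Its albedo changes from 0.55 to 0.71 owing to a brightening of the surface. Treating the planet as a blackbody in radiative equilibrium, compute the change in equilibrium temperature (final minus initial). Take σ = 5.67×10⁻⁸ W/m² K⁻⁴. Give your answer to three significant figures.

By the inverse-square law, S = 1366/11.0² = 11.29 W/m².
Before: T₁ = [11.29·0.45/(4σ)]^(1/4) = 68.80 K.
After:  T₂ = [11.29·0.29/(4σ)]^(1/4) = 61.64 K.
ΔT = T₂ − T₁ = -7.156 K.

-7.16 kelvin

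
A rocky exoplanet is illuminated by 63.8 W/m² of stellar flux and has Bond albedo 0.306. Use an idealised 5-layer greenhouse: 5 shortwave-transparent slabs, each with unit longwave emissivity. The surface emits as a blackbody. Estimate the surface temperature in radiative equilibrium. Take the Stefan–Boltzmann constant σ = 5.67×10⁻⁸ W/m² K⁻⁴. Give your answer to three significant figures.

185 kelvin

The effective emission temperature is T_e = [S(1−α)/(4σ)]^¼ = 118.2 K.
With N = 5 opaque layers, T_s = (N+1)^(1/4)·T_e = 6^(1/4)·118.2 = 185.0 K.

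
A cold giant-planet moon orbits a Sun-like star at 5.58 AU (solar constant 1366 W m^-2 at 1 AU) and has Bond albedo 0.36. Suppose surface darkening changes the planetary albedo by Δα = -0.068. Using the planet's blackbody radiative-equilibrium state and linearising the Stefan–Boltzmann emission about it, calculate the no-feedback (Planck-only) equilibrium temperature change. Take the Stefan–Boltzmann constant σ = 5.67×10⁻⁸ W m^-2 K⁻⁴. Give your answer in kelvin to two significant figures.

2.8 kelvin

Irradiance scales as 1/d², so S = 1366 W m^-2 × (1/5.58)² = 43.87 W m^-2.
Unperturbed T_e = [43.87·(1−0.36)/(4σ)]^¼ = 105.5 K.
ΔF = −(S/4)Δα = −(43.87/4)×(-0.068) = 0.7458 W m^-2.
Planck response: λ_P = 4σT_e³ = 4·5.67×10⁻⁸·(105.5)³ = 0.2662 W m^-2/K.
ΔT₀ = ΔF/λ_P = 0.7458/0.2662 = 2.80 K.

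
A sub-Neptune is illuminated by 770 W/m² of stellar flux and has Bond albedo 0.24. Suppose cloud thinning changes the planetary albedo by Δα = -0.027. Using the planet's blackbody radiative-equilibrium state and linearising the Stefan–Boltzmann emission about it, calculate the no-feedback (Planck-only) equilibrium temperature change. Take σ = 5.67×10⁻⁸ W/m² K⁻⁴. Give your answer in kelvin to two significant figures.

2.0 K

The baseline emission temperature is T_e = 225.4 K.
The change in absorbed flux is Δ[S(1−α)/4] = −SΔα/4 = 5.197 W/m².
The Planck feedback parameter is 4σT_e³ = 2.597 W/m²/K.
ΔT₀ = ΔF/λ_P = 5.197/2.597 = 2.00 K.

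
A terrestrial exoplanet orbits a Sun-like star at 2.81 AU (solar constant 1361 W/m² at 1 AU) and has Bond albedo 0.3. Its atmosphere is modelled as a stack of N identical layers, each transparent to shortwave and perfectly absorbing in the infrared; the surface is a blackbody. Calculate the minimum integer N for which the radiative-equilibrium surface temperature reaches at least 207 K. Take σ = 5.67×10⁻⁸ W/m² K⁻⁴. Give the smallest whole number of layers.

By the inverse-square law, S = 1361/2.81² = 172.4 W/m².
The effective emission temperature is T_e = [S(1−α)/(4σ)]^¼ = 151.9 K.
Need (N+1)T_e⁴ ≥ T_s⁴, i.e. N+1 ≥ (207/151.9)⁴ = 3.451.
So N ≥ 2.451; the smallest integer is N = 3.

3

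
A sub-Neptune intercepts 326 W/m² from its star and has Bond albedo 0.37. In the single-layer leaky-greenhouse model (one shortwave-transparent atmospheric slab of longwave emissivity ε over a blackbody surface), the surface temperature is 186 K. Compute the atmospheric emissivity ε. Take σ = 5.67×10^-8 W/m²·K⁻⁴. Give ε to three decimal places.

First, T_e = [326.0·(1−0.37)/(4σ)]^(1/4) = 173.5 K.
T_s⁴ = T_e⁴·2/(2−ε) → ε = 2 − 2(T_e/T_s)⁴ = 2 − 2·(173.5/186)⁴ = 0.4868.

0.487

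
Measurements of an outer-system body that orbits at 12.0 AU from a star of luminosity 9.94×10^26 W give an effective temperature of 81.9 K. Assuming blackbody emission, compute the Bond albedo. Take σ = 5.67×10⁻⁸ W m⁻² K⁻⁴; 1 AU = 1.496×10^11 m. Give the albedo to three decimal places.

0.584

d = 12.0 × 1.496×10^11 m = 1.795×10^12 m.
Flux at the orbit: S = L/(4πd²) = 9.94×10^26/(4π·(1.80×10^12)²) = 24.54 W m⁻².
From σT⁴ = S(1−α)/4 we invert for α: 1−α = 4σT⁴/S.
4σT⁴ = 4·5.67×10⁻⁸·(81.9)⁴ = 10.20 W m⁻².
Hence α = 1 − 10.20/24.54 = 0.5843.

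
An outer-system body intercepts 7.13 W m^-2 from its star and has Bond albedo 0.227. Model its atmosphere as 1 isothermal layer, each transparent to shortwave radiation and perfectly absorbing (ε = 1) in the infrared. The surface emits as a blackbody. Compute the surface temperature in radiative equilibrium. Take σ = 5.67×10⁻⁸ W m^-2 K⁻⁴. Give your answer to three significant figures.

83.5 K

Top-of-atmosphere balance: σT_e⁴ = S(1−α)/4 = 1.378 W m^-2 → T_e = 70.21 K.
Layer-by-layer balance gives σT_s⁴ = (N+1)σT_e⁴, so T_s = 2^¼·70.21 = 83.50 K.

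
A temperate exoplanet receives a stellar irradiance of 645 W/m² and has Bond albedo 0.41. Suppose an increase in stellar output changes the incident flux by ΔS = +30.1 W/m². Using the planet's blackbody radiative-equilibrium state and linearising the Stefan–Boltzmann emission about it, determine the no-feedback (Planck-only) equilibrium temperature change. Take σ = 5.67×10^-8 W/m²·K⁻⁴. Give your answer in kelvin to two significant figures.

2.4 K

Reference equilibrium: T_e = [S(1−α)/(4σ)]^(1/4) = 202.4 K.
ΔF = Δ[S(1−α)]/4 = (1−0.41)·+30.1/4 = 4.440 W/m².
Planck response: λ_P = 4σT_e³ = 4·5.67×10⁻⁸·(202.4)³ = 1.880 W/m²/K.
Hence the no-feedback warming is ΔF/(4σT_e³) = 2.36 K.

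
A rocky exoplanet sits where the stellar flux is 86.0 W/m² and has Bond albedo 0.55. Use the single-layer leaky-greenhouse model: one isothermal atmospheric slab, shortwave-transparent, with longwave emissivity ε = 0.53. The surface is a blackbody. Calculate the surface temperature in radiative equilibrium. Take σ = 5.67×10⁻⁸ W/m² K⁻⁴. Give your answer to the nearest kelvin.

123 K

Effective emission temperature (TOA balance): σT_e⁴ = S(1−α)/4 = 9.675 W/m² → T_e = 114.3 K.
For a single slab of emissivity ε, T_s⁴ = 2T_e⁴/(2−ε); thus T_s = 114.3·(1.361)^(1/4) = 123.4 K.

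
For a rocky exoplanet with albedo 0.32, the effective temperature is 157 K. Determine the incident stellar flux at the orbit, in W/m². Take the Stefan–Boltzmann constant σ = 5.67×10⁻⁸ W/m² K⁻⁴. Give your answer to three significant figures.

Invert the energy balance for S: S = 4σT⁴/(1−α).
The emitted flux is σT⁴ = 34.45 W/m².
So S = 4×34.45/(1−0.32) = 202.6 W/m².

203 W/m²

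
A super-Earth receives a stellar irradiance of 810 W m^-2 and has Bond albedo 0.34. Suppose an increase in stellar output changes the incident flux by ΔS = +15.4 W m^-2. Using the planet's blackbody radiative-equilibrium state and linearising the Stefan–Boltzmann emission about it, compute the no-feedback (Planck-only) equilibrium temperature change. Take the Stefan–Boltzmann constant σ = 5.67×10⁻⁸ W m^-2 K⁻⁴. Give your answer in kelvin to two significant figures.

1.0 K

Unperturbed T_e = [810.0·(1−0.34)/(4σ)]^¼ = 220.3 K.
Only a fraction (1−α) is absorbed and it's spread over 4πR², so ΔF = (1−α)ΔS/4 = 2.541 W m^-2.
Linearising σT⁴ gives d(σT⁴)/dT = 4σT_e³ = 2.426 W m^-2 per K.
So ΔT₀ = 2.541/2.426 = 1.05 K.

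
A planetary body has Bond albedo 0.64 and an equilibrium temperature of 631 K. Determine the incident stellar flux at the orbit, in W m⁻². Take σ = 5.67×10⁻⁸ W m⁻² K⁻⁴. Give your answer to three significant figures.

Invert the energy balance for S: S = 4σT⁴/(1−α).
The emitted flux is σT⁴ = 8989 W m⁻².
S = 4·8989/0.36 = 99880 W m⁻².

99900 W m⁻²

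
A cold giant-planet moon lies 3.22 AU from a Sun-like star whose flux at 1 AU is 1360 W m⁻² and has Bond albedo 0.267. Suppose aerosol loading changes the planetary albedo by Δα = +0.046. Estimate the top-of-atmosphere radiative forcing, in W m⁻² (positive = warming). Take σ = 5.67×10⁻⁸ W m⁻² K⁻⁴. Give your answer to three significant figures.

Flux at the orbit: S = 1360/(3.22)² = 131.2 W m⁻².
TOA radiative forcing: ΔF = −S·Δα/4 = −131.2·(+0.046)/4 = -1.508 W m⁻².

-1.51 W m⁻²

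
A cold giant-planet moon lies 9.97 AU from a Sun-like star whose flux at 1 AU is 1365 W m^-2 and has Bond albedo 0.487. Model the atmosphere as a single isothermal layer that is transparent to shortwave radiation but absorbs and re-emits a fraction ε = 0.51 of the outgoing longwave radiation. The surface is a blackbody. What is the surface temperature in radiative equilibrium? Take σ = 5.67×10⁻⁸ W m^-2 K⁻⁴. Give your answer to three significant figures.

Irradiance scales as 1/d², so S = 1365 W m^-2 × (1/9.97)² = 13.73 W m^-2.
The planet radiates to space at T_e = [S(1−α)/(4σ)]^(1/4) = 74.65 K.
Surface balance with a leaky layer gives σT_s⁴ = σT_e⁴·2/(2−ε), so T_s = T_e·[2/(2−0.51)]^(1/4) = 80.36 K.

80.4 K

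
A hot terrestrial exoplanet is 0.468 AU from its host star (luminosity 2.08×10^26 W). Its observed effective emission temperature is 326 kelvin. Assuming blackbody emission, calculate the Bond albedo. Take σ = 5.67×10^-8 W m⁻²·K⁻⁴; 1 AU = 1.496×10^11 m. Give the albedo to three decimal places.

Orbital distance: d = 0.468 AU = 7.001×10^10 m.
S = L/(4πd²) = 3377 W m⁻².
Rearranging the radiative balance, α = 1 − 4σT⁴/S.
4σT⁴ = 4·5.67×10⁻⁸·(326)⁴ = 2562 W m⁻².
Hence α = 1 − 2562/3377 = 0.2414.

0.241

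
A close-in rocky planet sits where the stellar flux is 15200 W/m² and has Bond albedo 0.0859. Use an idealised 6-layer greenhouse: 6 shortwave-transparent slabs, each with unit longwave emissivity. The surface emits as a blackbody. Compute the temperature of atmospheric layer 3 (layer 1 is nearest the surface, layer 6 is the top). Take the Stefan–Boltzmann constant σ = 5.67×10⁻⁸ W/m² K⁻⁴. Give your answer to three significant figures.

704 K

Top-of-atmosphere balance: σT_e⁴ = S(1−α)/4 = 3474 W/m² → T_e = 497.5 K.
In the N-layer model, layer k (counted from the surface) has T_k = (N+1−k)^(1/4)·T_e.
With k = 3: T_3 = (6+1−3)^¼·497.5 K = 703.6 K.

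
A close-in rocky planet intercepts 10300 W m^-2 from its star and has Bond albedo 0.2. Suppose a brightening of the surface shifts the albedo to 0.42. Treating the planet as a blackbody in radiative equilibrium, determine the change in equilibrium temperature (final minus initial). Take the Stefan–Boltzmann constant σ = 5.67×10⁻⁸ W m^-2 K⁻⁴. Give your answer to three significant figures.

-33.7 kelvin

With α = 0.2, T₁ = 436.6 K.
Final:   T₂ = [S(1−0.42)/(4σ)]^(1/4) = 402.9 K.
ΔT = T₂ − T₁ = -33.73 K.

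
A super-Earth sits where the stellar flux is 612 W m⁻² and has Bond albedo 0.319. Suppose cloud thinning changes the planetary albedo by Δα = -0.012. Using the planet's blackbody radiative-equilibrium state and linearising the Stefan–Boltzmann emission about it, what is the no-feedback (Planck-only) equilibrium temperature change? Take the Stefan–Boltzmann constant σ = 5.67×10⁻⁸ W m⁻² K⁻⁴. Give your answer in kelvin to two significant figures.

Unperturbed T_e = [612.0·(1−0.319)/(4σ)]^¼ = 207.0 K.
ΔF = −(S/4)Δα = −(612.0/4)×(-0.012) = 1.836 W m⁻².
Planck response: λ_P = 4σT_e³ = 4·5.67×10⁻⁸·(207.0)³ = 2.013 W m⁻²/K.
ΔT₀ = ΔF/λ_P = 1.836/2.013 = 0.912 K.

0.91 K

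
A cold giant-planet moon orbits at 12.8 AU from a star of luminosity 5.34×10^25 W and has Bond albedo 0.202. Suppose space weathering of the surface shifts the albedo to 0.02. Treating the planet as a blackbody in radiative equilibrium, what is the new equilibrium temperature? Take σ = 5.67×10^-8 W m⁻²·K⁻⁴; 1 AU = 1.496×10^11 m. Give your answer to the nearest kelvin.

d = 12.8 × 1.496×10^11 m = 1.915×10^12 m.
S = L/(4πd²) = 1.159 W m⁻².
T₂ = [S(1−α₂)/(4σ)]^(1/4) = [1.159·0.98/(4σ)]^(1/4) = 47.31 K.

47 K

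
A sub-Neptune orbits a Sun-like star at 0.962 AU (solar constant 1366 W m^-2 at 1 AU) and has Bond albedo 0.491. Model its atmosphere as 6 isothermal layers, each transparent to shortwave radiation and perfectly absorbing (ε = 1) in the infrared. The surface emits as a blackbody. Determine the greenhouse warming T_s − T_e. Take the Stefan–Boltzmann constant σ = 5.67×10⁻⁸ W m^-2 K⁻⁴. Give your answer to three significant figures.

150 K

Irradiance scales as 1/d², so S = 1366 W m^-2 × (1/0.962)² = 1476 W m^-2.
The effective emission temperature is T_e = [S(1−α)/(4σ)]^¼ = 239.9 K.
Surface: T_s = (7)^¼·T_e = 390.2 K.
So the greenhouse effect raises the surface by 390.2 − 239.9 = 150.3 K.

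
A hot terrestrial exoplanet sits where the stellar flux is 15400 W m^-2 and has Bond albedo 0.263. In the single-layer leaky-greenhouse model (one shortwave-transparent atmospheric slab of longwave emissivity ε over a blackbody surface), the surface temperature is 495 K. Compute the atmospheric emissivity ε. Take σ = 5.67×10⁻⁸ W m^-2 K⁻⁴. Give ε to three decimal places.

TOA balance gives T_e = 473.0 K.
T_s⁴ = T_e⁴·2/(2−ε) → ε = 2 − 2(T_e/T_s)⁴ = 2 − 2·(473.0/495)⁴ = 0.3329.

0.333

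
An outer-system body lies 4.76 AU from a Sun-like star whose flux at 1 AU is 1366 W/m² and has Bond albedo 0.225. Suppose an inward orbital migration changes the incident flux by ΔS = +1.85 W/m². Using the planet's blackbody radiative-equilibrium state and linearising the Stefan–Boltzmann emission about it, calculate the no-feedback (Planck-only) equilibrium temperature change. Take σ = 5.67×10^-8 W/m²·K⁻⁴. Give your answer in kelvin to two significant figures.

By the inverse-square law, S = 1366/4.76² = 60.29 W/m².
The baseline emission temperature is T_e = 119.8 K.
ΔF = Δ[S(1−α)]/4 = (1−0.225)·+1.85/4 = 0.3584 W/m².
The Planck feedback parameter is 4σT_e³ = 0.3900 W/m²/K.
Hence the no-feedback warming is ΔF/(4σT_e³) = 0.919 K.

0.92 K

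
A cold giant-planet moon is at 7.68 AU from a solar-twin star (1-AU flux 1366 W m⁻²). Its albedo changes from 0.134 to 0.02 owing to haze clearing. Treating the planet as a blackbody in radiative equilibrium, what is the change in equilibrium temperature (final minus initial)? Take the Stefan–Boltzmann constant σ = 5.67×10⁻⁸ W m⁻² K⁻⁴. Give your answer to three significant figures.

3.04 K

Flux at the orbit: S = 1366/(7.68)² = 23.16 W m⁻².
With α = 0.134, T₁ = 96.97 K.
After:  T₂ = [23.16·0.98/(4σ)]^(1/4) = 100.0 K.
ΔT = T₂ − T₁ = 3.045 K.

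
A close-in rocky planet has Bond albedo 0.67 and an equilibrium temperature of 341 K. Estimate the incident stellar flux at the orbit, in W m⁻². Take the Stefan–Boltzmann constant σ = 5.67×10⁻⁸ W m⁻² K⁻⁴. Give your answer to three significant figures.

From S(1−α)/4 = σT⁴: S = 4σT⁴/(1−α).
The emitted flux is σT⁴ = 766.7 W m⁻².
So S = 4×766.7/(1−0.67) = 9293 W m⁻².

9290 W m⁻²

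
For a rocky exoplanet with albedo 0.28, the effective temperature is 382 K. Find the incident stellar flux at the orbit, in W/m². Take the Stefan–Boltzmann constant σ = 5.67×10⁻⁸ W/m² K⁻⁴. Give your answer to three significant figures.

6710 W/m²

From S(1−α)/4 = σT⁴: S = 4σT⁴/(1−α).
σT⁴ = 5.67×10⁻⁸·(382)⁴ = 1207 W/m².
S = 4·1207/0.72 = 6708 W/m².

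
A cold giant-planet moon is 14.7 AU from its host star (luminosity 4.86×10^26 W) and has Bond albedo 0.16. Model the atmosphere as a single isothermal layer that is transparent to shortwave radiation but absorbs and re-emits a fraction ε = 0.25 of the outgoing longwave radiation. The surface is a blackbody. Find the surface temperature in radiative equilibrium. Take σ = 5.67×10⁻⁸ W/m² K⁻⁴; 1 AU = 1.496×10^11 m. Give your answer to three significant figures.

76.3 K

Orbital distance: d = 14.7 AU = 2.199×10^12 m.
Spreading L over a sphere of radius d: S = 4.86×10^26/(4π·2.20×10^12²) = 7.997 W/m².
The planet radiates to space at T_e = [S(1−α)/(4σ)]^(1/4) = 73.77 K.
The surface balance (absorbed SW + ε·downward IR = σT_s⁴) with T_a⁴ = T_s⁴/2 reduces to T_s = T_e·[2/(2−ε)]^¼ = 76.28 K.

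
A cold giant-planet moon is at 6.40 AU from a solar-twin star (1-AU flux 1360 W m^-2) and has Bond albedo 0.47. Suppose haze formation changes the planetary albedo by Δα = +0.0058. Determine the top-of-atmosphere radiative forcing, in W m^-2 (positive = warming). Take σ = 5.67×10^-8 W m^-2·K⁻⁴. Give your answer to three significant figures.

-0.0481 W m^-2

By the inverse-square law, S = 1360/6.40² = 33.20 W m^-2.
TOA radiative forcing: ΔF = −S·Δα/4 = −33.20·(+0.0058)/4 = -0.04814 W m^-2.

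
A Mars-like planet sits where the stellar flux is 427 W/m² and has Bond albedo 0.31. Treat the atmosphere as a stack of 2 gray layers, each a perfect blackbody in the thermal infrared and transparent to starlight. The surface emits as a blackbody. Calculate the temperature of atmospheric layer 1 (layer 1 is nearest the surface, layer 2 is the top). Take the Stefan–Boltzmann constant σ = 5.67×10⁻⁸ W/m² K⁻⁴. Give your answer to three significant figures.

OLR = S(1−α)/4 = 73.66 W/m²; the top layer radiates at T_e = 189.8 K.
In the N-layer model, layer k (counted from the surface) has T_k = (N+1−k)^(1/4)·T_e.
With k = 1: T_1 = (2+1−1)^¼·189.8 K = 225.8 K.

226 kelvin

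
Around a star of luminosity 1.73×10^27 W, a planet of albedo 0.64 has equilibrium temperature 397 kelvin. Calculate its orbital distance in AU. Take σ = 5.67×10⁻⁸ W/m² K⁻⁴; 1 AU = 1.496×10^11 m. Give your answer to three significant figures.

0.627 AU

Required flux: S = 4σT⁴/(1−α) = 15650 W/m².
From L = 4πd²S, d = √(1.73×10^27/(4π·15650)) = 9.379×10^10 m = 0.6270 AU.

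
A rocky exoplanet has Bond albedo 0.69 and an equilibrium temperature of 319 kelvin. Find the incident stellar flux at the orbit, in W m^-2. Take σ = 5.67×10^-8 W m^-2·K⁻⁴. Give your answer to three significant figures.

7580 W m^-2

Invert the energy balance for S: S = 4σT⁴/(1−α).
The emitted flux is σT⁴ = 587.1 W m^-2.
S = 4·587.1/0.31 = 7576 W m^-2.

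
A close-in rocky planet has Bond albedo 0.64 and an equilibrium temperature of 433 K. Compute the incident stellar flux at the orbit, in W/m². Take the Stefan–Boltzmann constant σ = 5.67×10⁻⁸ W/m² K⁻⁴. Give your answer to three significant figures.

22100 W/m²

Invert the energy balance for S: S = 4σT⁴/(1−α).
σT⁴ = 5.67×10⁻⁸·(433)⁴ = 1993 W/m².
S = 4·1993/0.36 = 22150 W/m².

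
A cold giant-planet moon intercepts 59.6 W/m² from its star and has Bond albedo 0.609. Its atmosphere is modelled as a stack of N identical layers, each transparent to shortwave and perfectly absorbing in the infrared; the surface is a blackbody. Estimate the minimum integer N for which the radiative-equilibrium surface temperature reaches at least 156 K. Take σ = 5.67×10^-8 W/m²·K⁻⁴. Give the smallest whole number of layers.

Top-of-atmosphere balance: σT_e⁴ = S(1−α)/4 = 5.826 W/m² → T_e = 100.7 K.
Since T_s⁴ = (N+1)T_e⁴, we need N ≥ (T_s/T_e)⁴ − 1 = 4.764.
Rounding up, N = 5.

5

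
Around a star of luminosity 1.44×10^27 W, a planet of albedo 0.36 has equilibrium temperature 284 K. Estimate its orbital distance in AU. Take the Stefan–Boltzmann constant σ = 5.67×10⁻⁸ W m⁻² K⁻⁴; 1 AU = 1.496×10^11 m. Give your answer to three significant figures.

1.49 AU

The flux needed for this T is 4σT⁴/(1−0.36) = 2305 W m⁻².
From L = 4πd²S, d = √(1.44×10^27/(4π·2305)) = 2.230×10^11 m = 1.490 AU.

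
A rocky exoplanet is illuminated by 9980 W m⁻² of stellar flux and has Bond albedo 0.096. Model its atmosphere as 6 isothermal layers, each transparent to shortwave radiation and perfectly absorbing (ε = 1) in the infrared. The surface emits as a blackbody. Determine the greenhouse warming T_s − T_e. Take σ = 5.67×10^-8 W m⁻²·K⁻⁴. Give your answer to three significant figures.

Top-of-atmosphere balance: σT_e⁴ = S(1−α)/4 = 2255 W m⁻² → T_e = 446.6 K.
T_s = (N+1)^(1/4)·T_e = 726.4 K.
So the greenhouse effect raises the surface by 726.4 − 446.6 = 279.8 K.

280 kelvin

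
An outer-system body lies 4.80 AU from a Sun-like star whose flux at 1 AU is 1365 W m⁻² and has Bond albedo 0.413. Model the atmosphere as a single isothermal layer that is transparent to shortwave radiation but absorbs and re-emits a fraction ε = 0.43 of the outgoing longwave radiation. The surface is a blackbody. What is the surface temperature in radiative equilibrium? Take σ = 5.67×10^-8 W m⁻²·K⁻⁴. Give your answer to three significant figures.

118 K

Irradiance scales as 1/d², so S = 1365 W m⁻² × (1/4.80)² = 59.24 W m⁻².
The planet radiates to space at T_e = [S(1−α)/(4σ)]^(1/4) = 111.3 K.
For a single slab of emissivity ε, T_s⁴ = 2T_e⁴/(2−ε); thus T_s = 111.3·(1.274)^(1/4) = 118.2 K.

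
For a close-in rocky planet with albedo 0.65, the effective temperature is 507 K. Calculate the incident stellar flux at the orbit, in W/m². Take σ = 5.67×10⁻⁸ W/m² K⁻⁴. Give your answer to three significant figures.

Invert the energy balance for S: S = 4σT⁴/(1−α).
σT⁴ = 5.67×10⁻⁸·(507)⁴ = 3746 W/m².
So S = 4×3746/(1−0.65) = 42820 W/m².

42800 W/m²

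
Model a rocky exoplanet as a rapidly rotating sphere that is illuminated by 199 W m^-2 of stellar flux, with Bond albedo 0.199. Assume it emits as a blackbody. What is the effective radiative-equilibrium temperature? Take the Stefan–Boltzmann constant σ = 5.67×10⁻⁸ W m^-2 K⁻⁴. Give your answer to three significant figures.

The planet absorbs (1−α)S over its disc πR² and re-emits over 4πR², so the mean absorbed flux is (1−0.199)·199.0/4 = 39.85 W m^-2.
In equilibrium σT⁴ equals this, so T = 162.8 K.

163 K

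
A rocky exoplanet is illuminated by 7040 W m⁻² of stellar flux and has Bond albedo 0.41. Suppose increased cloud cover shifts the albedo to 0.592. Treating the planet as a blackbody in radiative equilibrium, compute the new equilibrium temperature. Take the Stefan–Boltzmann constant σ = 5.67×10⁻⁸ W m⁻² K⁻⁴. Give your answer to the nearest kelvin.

335 K

New equilibrium: T₂ = [(1−0.592)·7040/(4σ)]^(1/4) = 335.5 K.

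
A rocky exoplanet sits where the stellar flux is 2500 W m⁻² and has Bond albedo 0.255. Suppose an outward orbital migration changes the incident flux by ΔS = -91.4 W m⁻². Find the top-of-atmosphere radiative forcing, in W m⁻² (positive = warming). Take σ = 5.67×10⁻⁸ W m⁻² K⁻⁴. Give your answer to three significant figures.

-17.0 W m⁻²

Only a fraction (1−α) is absorbed and it's spread over 4πR², so ΔF = (1−α)ΔS/4 = -17.02 W m⁻².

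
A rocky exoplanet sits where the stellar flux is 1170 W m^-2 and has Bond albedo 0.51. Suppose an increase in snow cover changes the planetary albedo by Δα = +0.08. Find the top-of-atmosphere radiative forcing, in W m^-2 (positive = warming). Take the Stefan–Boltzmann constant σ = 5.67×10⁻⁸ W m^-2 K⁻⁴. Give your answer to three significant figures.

-23.4 W m^-2

TOA radiative forcing: ΔF = −S·Δα/4 = −1170·(+0.08)/4 = -23.40 W m^-2.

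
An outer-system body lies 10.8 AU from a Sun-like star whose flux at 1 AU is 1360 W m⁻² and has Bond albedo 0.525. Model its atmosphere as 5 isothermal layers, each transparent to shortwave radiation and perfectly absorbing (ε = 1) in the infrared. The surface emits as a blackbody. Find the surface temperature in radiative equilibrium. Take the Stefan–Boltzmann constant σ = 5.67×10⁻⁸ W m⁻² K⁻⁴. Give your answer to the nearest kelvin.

Flux at the orbit: S = 1360/(10.8)² = 11.66 W m⁻².
The effective emission temperature is T_e = [S(1−α)/(4σ)]^¼ = 70.30 K.
Layer-by-layer balance gives σT_s⁴ = (N+1)σT_e⁴, so T_s = 6^¼·70.30 = 110.0 K.

110 K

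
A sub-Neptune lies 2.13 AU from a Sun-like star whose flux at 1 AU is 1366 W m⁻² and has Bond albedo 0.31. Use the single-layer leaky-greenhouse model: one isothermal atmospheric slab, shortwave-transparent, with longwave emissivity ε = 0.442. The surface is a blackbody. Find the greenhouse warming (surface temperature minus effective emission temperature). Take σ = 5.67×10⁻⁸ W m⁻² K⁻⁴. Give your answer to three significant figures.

11.2 K

Irradiance scales as 1/d², so S = 1366 W m⁻² × (1/2.13)² = 301.1 W m⁻².
The planet radiates to space at T_e = [S(1−α)/(4σ)]^(1/4) = 174.0 K.
The surface balance (absorbed SW + ε·downward IR = σT_s⁴) with T_a⁴ = T_s⁴/2 reduces to T_s = T_e·[2/(2−ε)]^¼ = 185.2 K.
T_s − T_e = 185.2 − 174.0 = 11.21 K.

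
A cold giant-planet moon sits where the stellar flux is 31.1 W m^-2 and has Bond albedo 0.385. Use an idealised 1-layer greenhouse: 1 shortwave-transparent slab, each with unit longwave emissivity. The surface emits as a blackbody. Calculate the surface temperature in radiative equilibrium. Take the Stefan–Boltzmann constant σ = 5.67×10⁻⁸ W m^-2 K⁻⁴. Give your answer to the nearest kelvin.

OLR = S(1−α)/4 = 4.782 W m^-2; the top layer radiates at T_e = 95.83 K.
Layer-by-layer balance gives σT_s⁴ = (N+1)σT_e⁴, so T_s = 2^¼·95.83 = 114.0 K.

114 K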